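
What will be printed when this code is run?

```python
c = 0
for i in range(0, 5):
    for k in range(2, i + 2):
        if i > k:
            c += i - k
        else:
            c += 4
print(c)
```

32

i=1,k=2: not 1>2, c = 0+4 = 4
i=2,k=2: not 2>2, c = 4+4 = 8
i=2,k=3: not 2>3, c = 8+4 = 12
i=3,k=2: 3>2, c = 12+1 = 13
i=3,k=3: not 3>3, c = 13+4 = 17
i=3,k=4: not 3>4, c = 17+4 = 21
i=4,k=2: 4>2, c = 21+2 = 23
i=4,k=3: 4>3, c = 23+1 = 24
i=4,k=4: not 4>4, c = 24+4 = 28
i=4,k=5: not 4>5, c = 28+4 = 32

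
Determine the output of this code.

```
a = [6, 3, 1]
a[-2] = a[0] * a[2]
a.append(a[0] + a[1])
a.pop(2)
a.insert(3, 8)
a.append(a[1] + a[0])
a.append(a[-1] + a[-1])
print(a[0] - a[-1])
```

-18

a[-2] = a[0]*a[2] = 6*1 = 6 → [6, 6, 1]
append a[0]+a[1] = 6+6 = 12 → [6, 6, 1, 12]
pop(2) removes 1 → [6, 6, 12]
insert 8 at 3 → [6, 6, 12, 8]
append a[1]+a[0] = 6+6 = 12 → [6, 6, 12, 8, 12]
append a[-1]+a[-1] = 12+12 = 24 → [6, 6, 12, 8, 12, 24]
a[0]-a[-1] = 6-24 = -18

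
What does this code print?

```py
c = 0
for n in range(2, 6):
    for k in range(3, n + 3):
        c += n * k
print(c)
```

247

n=2,k=3: c = 0+6 = 6
n=2,k=4: c = 6+8 = 14
n=3,k=3: c = 14+9 = 23
n=3,k=4: c = 23+12 = 35
n=3,k=5: c = 35+15 = 50
n=4,k=3: c = 50+12 = 62
n=4,k=4: c = 62+16 = 78
n=4,k=5: c = 78+20 = 98
n=4,k=6: c = 98+24 = 122
n=5,k=3: c = 122+15 = 137
n=5,k=4: c = 137+20 = 157
n=5,k=5: c = 157+25 = 182
n=5,k=6: c = 182+30 = 212
n=5,k=7: c = 212+35 = 247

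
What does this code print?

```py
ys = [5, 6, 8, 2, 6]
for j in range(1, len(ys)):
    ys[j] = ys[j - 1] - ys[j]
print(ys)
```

[5, -1, -9, -11, -17]

j=1: ys[1] = 5-6 = -1 → [5, -1, 8, 2, 6]
j=2: ys[2] = (-1)-8 = -9 → [5, -1, -9, 2, 6]
j=3: ys[3] = (-9)-2 = -11 → [5, -1, -9, -11, 6]
j=4: ys[4] = (-11)-6 = -17 → [5, -1, -9, -11, -17]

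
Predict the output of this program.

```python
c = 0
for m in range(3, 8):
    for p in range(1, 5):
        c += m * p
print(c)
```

250

m=3,p=1: c = 0+3 = 3
m=3,p=2: c = 3+6 = 9
m=3,p=3: c = 9+9 = 18
m=3,p=4: c = 18+12 = 30
m=4,p=1: c = 30+4 = 34
m=4,p=2: c = 34+8 = 42
m=4,p=3: c = 42+12 = 54
m=4,p=4: c = 54+16 = 70
m=5,p=1: c = 70+5 = 75
m=5,p=2: c = 75+10 = 85
m=5,p=3: c = 85+15 = 100
m=5,p=4: c = 100+20 = 120
m=6,p=1: c = 120+6 = 126
m=6,p=2: c = 126+12 = 138
m=6,p=3: c = 138+18 = 156
m=6,p=4: c = 156+24 = 180
m=7,p=1: c = 180+7 = 187
m=7,p=2: c = 187+14 = 201
m=7,p=3: c = 201+21 = 222
m=7,p=4: c = 222+28 = 250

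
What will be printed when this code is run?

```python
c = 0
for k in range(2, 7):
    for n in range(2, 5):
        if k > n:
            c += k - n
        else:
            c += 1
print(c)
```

25

k=2,n=2: not 2>2, c = 0+1 = 1
k=2,n=3: not 2>3, c = 1+1 = 2
k=2,n=4: not 2>4, c = 2+1 = 3
k=3,n=2: 3>2, c = 3+1 = 4
k=3,n=3: not 3>3, c = 4+1 = 5
k=3,n=4: not 3>4, c = 5+1 = 6
k=4,n=2: 4>2, c = 6+2 = 8
k=4,n=3: 4>3, c = 8+1 = 9
k=4,n=4: not 4>4, c = 9+1 = 10
k=5,n=2: 5>2, c = 10+3 = 13
k=5,n=3: 5>3, c = 13+2 = 15
k=5,n=4: 5>4, c = 15+1 = 16
k=6,n=2: 6>2, c = 16+4 = 20
k=6,n=3: 6>3, c = 20+3 = 23
k=6,n=4: 6>4, c = 23+2 = 25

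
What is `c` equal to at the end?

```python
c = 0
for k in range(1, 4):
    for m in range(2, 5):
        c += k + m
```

45

k=1,m=2: c = 0+3 = 3
k=1,m=3: c = 3+4 = 7
k=1,m=4: c = 7+5 = 12
k=2,m=2: c = 12+4 = 16
k=2,m=3: c = 16+5 = 21
k=2,m=4: c = 21+6 = 27
k=3,m=2: c = 27+5 = 32
k=3,m=3: c = 32+6 = 38
k=3,m=4: c = 38+7 = 45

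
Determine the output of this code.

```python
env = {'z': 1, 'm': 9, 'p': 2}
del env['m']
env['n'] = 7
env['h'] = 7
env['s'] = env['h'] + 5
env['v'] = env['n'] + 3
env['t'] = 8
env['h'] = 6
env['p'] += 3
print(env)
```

del 'm' → {'z': 1, 'p': 2}
env['n'] = 7 → {'z': 1, 'p': 2, 'n': 7}
env['h'] = 7 → {'z': 1, 'p': 2, 'n': 7, 'h': 7}
env['s'] = env['h']+5 = 12 → {'z': 1, 'p': 2, 'n': 7, 'h': 7, 's': 12}
env['v'] = env['n']+3 = 10 → {'z': 1, 'p': 2, 'n': 7, 'h': 7, 's': 12, 'v': 10}
env['t'] = 8 → {'z': 1, 'p': 2, 'n': 7, 'h': 7, 's': 12, 'v': 10, 't': 8}
env['h'] = 6 → {'z': 1, 'p': 2, 'n': 7, 'h': 6, 's': 12, 'v': 10, 't': 8}
env['p'] = 2+3 = 5 → {'z': 1, 'p': 5, 'n': 7, 'h': 6, 's': 12, 'v': 10, 't': 8}

{'z': 1, 'p': 5, 'n': 7, 'h': 6, 's': 12, 'v': 10, 't': 8}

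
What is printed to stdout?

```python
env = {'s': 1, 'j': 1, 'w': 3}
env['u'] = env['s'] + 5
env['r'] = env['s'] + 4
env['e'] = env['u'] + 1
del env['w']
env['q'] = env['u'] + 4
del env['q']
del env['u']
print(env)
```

env['u'] = env['s']+5 = 6 → {'s': 1, 'j': 1, 'w': 3, 'u': 6}
env['r'] = env['s']+4 = 5 → {'s': 1, 'j': 1, 'w': 3, 'u': 6, 'r': 5}
env['e'] = env['u']+1 = 7 → {'s': 1, 'j': 1, 'w': 3, 'u': 6, 'r': 5, 'e': 7}
del 'w' → {'s': 1, 'j': 1, 'u': 6, 'r': 5, 'e': 7}
env['q'] = env['u']+4 = 10 → {'s': 1, 'j': 1, 'u': 6, 'r': 5, 'e': 7, 'q': 10}
del 'q' → {'s': 1, 'j': 1, 'u': 6, 'r': 5, 'e': 7}
del 'u' → {'s': 1, 'j': 1, 'r': 5, 'e': 7}

{'s': 1, 'j': 1, 'r': 5, 'e': 7}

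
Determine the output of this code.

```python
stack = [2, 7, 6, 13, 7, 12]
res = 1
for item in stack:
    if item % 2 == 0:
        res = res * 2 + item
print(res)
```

item=2: even, res = 1*2+2 = 4
item=7: not even
item=6: even, res = 4*2+6 = 14
item=13: not even
item=7: not even
item=12: even, res = 14*2+12 = 40

40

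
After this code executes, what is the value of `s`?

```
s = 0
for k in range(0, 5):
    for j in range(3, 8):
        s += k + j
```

175

k=0,j=3: s = 0+3 = 3
k=0,j=4: s = 3+4 = 7
k=0,j=5: s = 7+5 = 12
k=0,j=6: s = 12+6 = 18
k=0,j=7: s = 18+7 = 25
k=1,j=3: s = 25+4 = 29
k=1,j=4: s = 29+5 = 34
k=1,j=5: s = 34+6 = 40
k=1,j=6: s = 40+7 = 47
k=1,j=7: s = 47+8 = 55
k=2,j=3: s = 55+5 = 60
k=2,j=4: s = 60+6 = 66
k=2,j=5: s = 66+7 = 73
k=2,j=6: s = 73+8 = 81
k=2,j=7: s = 81+9 = 90
k=3,j=3: s = 90+6 = 96
k=3,j=4: s = 96+7 = 103
k=3,j=5: s = 103+8 = 111
k=3,j=6: s = 111+9 = 120
k=3,j=7: s = 120+10 = 130
k=4,j=3: s = 130+7 = 137
k=4,j=4: s = 137+8 = 145
k=4,j=5: s = 145+9 = 154
k=4,j=6: s = 154+10 = 164
k=4,j=7: s = 164+11 = 175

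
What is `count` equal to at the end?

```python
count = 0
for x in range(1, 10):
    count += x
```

45

x=1: count = 0+1 = 1
x=2: count = 1+2 = 3
x=3: count = 3+3 = 6
x=4: count = 6+4 = 10
x=5: count = 10+5 = 15
x=6: count = 15+6 = 21
x=7: count = 21+7 = 28
x=8: count = 28+8 = 36
x=9: count = 36+9 = 45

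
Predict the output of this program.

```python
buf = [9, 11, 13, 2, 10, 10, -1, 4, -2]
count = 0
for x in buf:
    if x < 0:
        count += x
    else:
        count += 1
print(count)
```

x=9: not <0, count = 0+1 = 1
x=11: not <0, count = 1+1 = 2
x=13: not <0, count = 2+1 = 3
x=2: not <0, count = 3+1 = 4
x=10: not <0, count = 4+1 = 5
x=10: not <0, count = 5+1 = 6
x=-1: <0, count = 6+(-1) = 5
x=4: not <0, count = 5+1 = 6
x=-2: <0, count = 6+(-2) = 4

4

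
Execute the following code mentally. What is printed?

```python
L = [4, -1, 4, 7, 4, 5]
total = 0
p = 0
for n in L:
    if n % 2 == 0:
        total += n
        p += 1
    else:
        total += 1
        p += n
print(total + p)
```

n=4: even, total = 0+4 = 4; p=1
n=-1: not even, total = 4+1 = 5; p=0
n=4: even, total = 5+4 = 9; p=1
n=7: not even, total = 9+1 = 10; p=8
n=4: even, total = 10+4 = 14; p=9
n=5: not even, total = 14+1 = 15; p=14
total+p = 15+14 = 29

29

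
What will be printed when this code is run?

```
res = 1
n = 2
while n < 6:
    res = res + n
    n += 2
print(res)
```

n=2: res = 1+2 = 3
n=4: res = 3+4 = 7

7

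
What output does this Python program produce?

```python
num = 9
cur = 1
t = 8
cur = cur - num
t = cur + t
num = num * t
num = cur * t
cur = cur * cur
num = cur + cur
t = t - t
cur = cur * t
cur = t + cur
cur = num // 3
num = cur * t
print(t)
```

cur = 1-9 = -8
t = (-8)+8 = 0
num = 9*0 = 0
num = (-8)*0 = 0
cur = (-8)*(-8) = 64
num = 64+64 = 128
t = 0-0 = 0
cur = 64*0 = 0
cur = 0+0 = 0
cur = 128//3 = 42
num = 42*0 = 0

0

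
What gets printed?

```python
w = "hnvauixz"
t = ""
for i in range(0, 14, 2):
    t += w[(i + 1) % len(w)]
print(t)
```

i=0: add w[1]='n' → 'n'
i=2: add w[3]='a' → 'na'
i=4: add w[5]='i' → 'nai'
i=6: add w[7]='z' → 'naiz'
i=8: add w[1]='n' → 'naizn'
i=10: add w[3]='a' → 'naizna'
i=12: add w[5]='i' → 'naiznai'

naiznai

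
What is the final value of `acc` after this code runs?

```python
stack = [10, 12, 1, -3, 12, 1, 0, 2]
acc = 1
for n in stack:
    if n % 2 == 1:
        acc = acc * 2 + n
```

7

n=10: not odd
n=12: not odd
n=1: odd, acc = 1*2+1 = 3
n=-3: odd, acc = 3*2+(-3) = 3
n=12: not odd
n=1: odd, acc = 3*2+1 = 7
n=0: not odd
n=2: not odd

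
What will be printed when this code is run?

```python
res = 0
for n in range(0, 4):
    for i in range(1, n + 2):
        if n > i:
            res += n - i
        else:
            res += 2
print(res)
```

n=0,i=1: not 0>1, res = 0+2 = 2
n=1,i=1: not 1>1, res = 2+2 = 4
n=1,i=2: not 1>2, res = 4+2 = 6
n=2,i=1: 2>1, res = 6+1 = 7
n=2,i=2: not 2>2, res = 7+2 = 9
n=2,i=3: not 2>3, res = 9+2 = 11
n=3,i=1: 3>1, res = 11+2 = 13
n=3,i=2: 3>2, res = 13+1 = 14
n=3,i=3: not 3>3, res = 14+2 = 16
n=3,i=4: not 3>4, res = 16+2 = 18

18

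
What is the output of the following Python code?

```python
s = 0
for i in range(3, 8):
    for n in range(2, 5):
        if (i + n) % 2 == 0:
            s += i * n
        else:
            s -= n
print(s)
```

81

i=3,n=2: odd sum, s = 0-2 = -2
i=3,n=3: even sum, s = (-2)+9 = 7
i=3,n=4: odd sum, s = 7-4 = 3
i=4,n=2: even sum, s = 3+8 = 11
i=4,n=3: odd sum, s = 11-3 = 8
i=4,n=4: even sum, s = 8+16 = 24
i=5,n=2: odd sum, s = 24-2 = 22
i=5,n=3: even sum, s = 22+15 = 37
i=5,n=4: odd sum, s = 37-4 = 33
i=6,n=2: even sum, s = 33+12 = 45
i=6,n=3: odd sum, s = 45-3 = 42
i=6,n=4: even sum, s = 42+24 = 66
i=7,n=2: odd sum, s = 66-2 = 64
i=7,n=3: even sum, s = 64+21 = 85
i=7,n=4: odd sum, s = 85-4 = 81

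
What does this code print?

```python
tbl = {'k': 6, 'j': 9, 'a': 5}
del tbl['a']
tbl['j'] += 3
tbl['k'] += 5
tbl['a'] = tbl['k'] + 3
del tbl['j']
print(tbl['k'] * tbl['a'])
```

154

del 'a' → {'k': 6, 'j': 9}
tbl['j'] = 9+3 = 12 → {'k': 6, 'j': 12}
tbl['k'] = 6+5 = 11 → {'k': 11, 'j': 12}
tbl['a'] = tbl['k']+3 = 14 → {'k': 11, 'j': 12, 'a': 14}
del 'j' → {'k': 11, 'a': 14}
tbl['k']*tbl['a'] = 11*14 = 154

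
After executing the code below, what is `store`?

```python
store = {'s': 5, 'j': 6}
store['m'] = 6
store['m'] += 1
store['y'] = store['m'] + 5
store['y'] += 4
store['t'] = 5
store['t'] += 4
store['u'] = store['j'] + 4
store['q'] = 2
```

store['m'] = 6 → {'s': 5, 'j': 6, 'm': 6}
store['m'] = 6+1 = 7 → {'s': 5, 'j': 6, 'm': 7}
store['y'] = store['m']+5 = 12 → {'s': 5, 'j': 6, 'm': 7, 'y': 12}
store['y'] = 12+4 = 16 → {'s': 5, 'j': 6, 'm': 7, 'y': 16}
store['t'] = 5 → {'s': 5, 'j': 6, 'm': 7, 'y': 16, 't': 5}
store['t'] = 5+4 = 9 → {'s': 5, 'j': 6, 'm': 7, 'y': 16, 't': 9}
store['u'] = store['j']+4 = 10 → {'s': 5, 'j': 6, 'm': 7, 'y': 16, 't': 9, 'u': 10}
store['q'] = 2 → {'s': 5, 'j': 6, 'm': 7, 'y': 16, 't': 9, 'u': 10, 'q': 2}

{'s': 5, 'j': 6, 'm': 7, 'y': 16, 't': 9, 'u': 10, 'q': 2}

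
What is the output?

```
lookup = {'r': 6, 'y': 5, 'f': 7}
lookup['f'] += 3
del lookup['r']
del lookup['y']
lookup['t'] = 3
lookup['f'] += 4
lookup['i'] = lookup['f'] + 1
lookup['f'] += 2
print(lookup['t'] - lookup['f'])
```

-13

lookup['f'] = 7+3 = 10 → {'r': 6, 'y': 5, 'f': 10}
del 'r' → {'y': 5, 'f': 10}
del 'y' → {'f': 10}
lookup['t'] = 3 → {'f': 10, 't': 3}
lookup['f'] = 10+4 = 14 → {'f': 14, 't': 3}
lookup['i'] = lookup['f']+1 = 15 → {'f': 14, 't': 3, 'i': 15}
lookup['f'] = 14+2 = 16 → {'f': 16, 't': 3, 'i': 15}
lookup['t']-lookup['f'] = 3-16 = -13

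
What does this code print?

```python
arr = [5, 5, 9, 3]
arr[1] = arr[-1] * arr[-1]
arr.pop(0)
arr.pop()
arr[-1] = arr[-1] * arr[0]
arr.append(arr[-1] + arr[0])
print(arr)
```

arr[1] = arr[-1]*arr[-1] = 3*3 = 9 → [5, 9, 9, 3]
pop(0) removes 5 → [9, 9, 3]
pop() removes 3 → [9, 9]
arr[-1] = arr[-1]*arr[0] = 9*9 = 81 → [9, 81]
append arr[-1]+arr[0] = 81+9 = 90 → [9, 81, 90]

[9, 81, 90]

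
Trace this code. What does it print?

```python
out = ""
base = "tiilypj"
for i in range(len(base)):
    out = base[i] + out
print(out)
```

jpyliit

i=0: prepend 't' → 't'
i=1: prepend 'i' → 'it'
i=2: prepend 'i' → 'iit'
i=3: prepend 'l' → 'liit'
i=4: prepend 'y' → 'yliit'
i=5: prepend 'p' → 'pyliit'
i=6: prepend 'j' → 'jpyliit'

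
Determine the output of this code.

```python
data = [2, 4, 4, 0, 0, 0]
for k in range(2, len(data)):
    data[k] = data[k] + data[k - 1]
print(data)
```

[2, 4, 8, 8, 8, 8]

k=2: data[2] = 4+4 = 8 → [2, 4, 8, 0, 0, 0]
k=3: data[3] = 0+8 = 8 → [2, 4, 8, 8, 0, 0]
k=4: data[4] = 0+8 = 8 → [2, 4, 8, 8, 8, 0]
k=5: data[5] = 0+8 = 8 → [2, 4, 8, 8, 8, 8]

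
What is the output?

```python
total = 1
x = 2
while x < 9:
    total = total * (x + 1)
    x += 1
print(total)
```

181440

x=2: total = 1*3 = 3
x=3: total = 3*4 = 12
x=4: total = 12*5 = 60
x=5: total = 60*6 = 360
x=6: total = 360*7 = 2520
x=7: total = 2520*8 = 20160
x=8: total = 20160*9 = 181440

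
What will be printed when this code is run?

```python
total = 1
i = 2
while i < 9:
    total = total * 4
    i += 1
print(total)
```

16384

i=2: total = 1*4 = 4
i=3: total = 4*4 = 16
i=4: total = 16*4 = 64
i=5: total = 64*4 = 256
i=6: total = 256*4 = 1024
i=7: total = 1024*4 = 4096
i=8: total = 4096*4 = 16384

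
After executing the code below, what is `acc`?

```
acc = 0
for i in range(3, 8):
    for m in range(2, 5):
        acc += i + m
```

120

i=3,m=2: acc = 0+5 = 5
i=3,m=3: acc = 5+6 = 11
i=3,m=4: acc = 11+7 = 18
i=4,m=2: acc = 18+6 = 24
i=4,m=3: acc = 24+7 = 31
i=4,m=4: acc = 31+8 = 39
i=5,m=2: acc = 39+7 = 46
i=5,m=3: acc = 46+8 = 54
i=5,m=4: acc = 54+9 = 63
i=6,m=2: acc = 63+8 = 71
i=6,m=3: acc = 71+9 = 80
i=6,m=4: acc = 80+10 = 90
i=7,m=2: acc = 90+9 = 99
i=7,m=3: acc = 99+10 = 109
i=7,m=4: acc = 109+11 = 120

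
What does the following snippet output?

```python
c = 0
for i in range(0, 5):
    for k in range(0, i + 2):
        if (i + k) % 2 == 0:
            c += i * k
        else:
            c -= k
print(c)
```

19

i=0,k=0: even sum, c = 0+0 = 0
i=0,k=1: odd sum, c = 0-1 = -1
i=1,k=0: odd sum, c = (-1)-0 = -1
i=1,k=1: even sum, c = (-1)+1 = 0
i=1,k=2: odd sum, c = 0-2 = -2
i=2,k=0: even sum, c = (-2)+0 = -2
i=2,k=1: odd sum, c = (-2)-1 = -3
i=2,k=2: even sum, c = (-3)+4 = 1
i=2,k=3: odd sum, c = 1-3 = -2
i=3,k=0: odd sum, c = (-2)-0 = -2
i=3,k=1: even sum, c = (-2)+3 = 1
i=3,k=2: odd sum, c = 1-2 = -1
i=3,k=3: even sum, c = (-1)+9 = 8
i=3,k=4: odd sum, c = 8-4 = 4
i=4,k=0: even sum, c = 4+0 = 4
i=4,k=1: odd sum, c = 4-1 = 3
i=4,k=2: even sum, c = 3+8 = 11
i=4,k=3: odd sum, c = 11-3 = 8
i=4,k=4: even sum, c = 8+16 = 24
i=4,k=5: odd sum, c = 24-5 = 19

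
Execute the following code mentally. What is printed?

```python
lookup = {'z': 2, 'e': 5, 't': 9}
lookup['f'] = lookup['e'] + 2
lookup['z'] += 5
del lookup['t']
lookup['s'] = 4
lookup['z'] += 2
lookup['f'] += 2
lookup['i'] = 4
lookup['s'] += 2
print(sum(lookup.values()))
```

lookup['f'] = lookup['e']+2 = 7 → {'z': 2, 'e': 5, 't': 9, 'f': 7}
lookup['z'] = 2+5 = 7 → {'z': 7, 'e': 5, 't': 9, 'f': 7}
del 't' → {'z': 7, 'e': 5, 'f': 7}
lookup['s'] = 4 → {'z': 7, 'e': 5, 'f': 7, 's': 4}
lookup['z'] = 7+2 = 9 → {'z': 9, 'e': 5, 'f': 7, 's': 4}
lookup['f'] = 7+2 = 9 → {'z': 9, 'e': 5, 'f': 9, 's': 4}
lookup['i'] = 4 → {'z': 9, 'e': 5, 'f': 9, 's': 4, 'i': 4}
lookup['s'] = 4+2 = 6 → {'z': 9, 'e': 5, 'f': 9, 's': 6, 'i': 4}
sum of values = 33

33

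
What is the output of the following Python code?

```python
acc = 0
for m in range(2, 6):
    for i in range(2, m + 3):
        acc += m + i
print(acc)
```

138

m=2,i=2: acc = 0+4 = 4
m=2,i=3: acc = 4+5 = 9
m=2,i=4: acc = 9+6 = 15
m=3,i=2: acc = 15+5 = 20
m=3,i=3: acc = 20+6 = 26
m=3,i=4: acc = 26+7 = 33
m=3,i=5: acc = 33+8 = 41
m=4,i=2: acc = 41+6 = 47
m=4,i=3: acc = 47+7 = 54
m=4,i=4: acc = 54+8 = 62
m=4,i=5: acc = 62+9 = 71
m=4,i=6: acc = 71+10 = 81
m=5,i=2: acc = 81+7 = 88
m=5,i=3: acc = 88+8 = 96
m=5,i=4: acc = 96+9 = 105
m=5,i=5: acc = 105+10 = 115
m=5,i=6: acc = 115+11 = 126
m=5,i=7: acc = 126+12 = 138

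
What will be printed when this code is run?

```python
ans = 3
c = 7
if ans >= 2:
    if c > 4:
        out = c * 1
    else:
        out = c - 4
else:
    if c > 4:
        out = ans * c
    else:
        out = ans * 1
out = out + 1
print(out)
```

ans=3, c=7
ans >= 2 is True; c > 4 is True
→ out = c * 1 = 7
out = 7+1 = 8

8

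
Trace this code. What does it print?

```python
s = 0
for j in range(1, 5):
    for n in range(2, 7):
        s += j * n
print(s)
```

j=1,n=2: s = 0+2 = 2
j=1,n=3: s = 2+3 = 5
j=1,n=4: s = 5+4 = 9
j=1,n=5: s = 9+5 = 14
j=1,n=6: s = 14+6 = 20
j=2,n=2: s = 20+4 = 24
j=2,n=3: s = 24+6 = 30
j=2,n=4: s = 30+8 = 38
j=2,n=5: s = 38+10 = 48
j=2,n=6: s = 48+12 = 60
j=3,n=2: s = 60+6 = 66
j=3,n=3: s = 66+9 = 75
j=3,n=4: s = 75+12 = 87
j=3,n=5: s = 87+15 = 102
j=3,n=6: s = 102+18 = 120
j=4,n=2: s = 120+8 = 128
j=4,n=3: s = 128+12 = 140
j=4,n=4: s = 140+16 = 156
j=4,n=5: s = 156+20 = 176
j=4,n=6: s = 176+24 = 200

200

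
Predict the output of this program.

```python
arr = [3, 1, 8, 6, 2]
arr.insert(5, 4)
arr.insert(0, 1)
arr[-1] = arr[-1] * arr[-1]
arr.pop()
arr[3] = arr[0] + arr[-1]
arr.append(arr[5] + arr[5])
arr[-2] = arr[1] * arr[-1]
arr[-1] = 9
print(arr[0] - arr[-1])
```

-8

insert 4 at 5 → [3, 1, 8, 6, 2, 4]
insert 1 at 0 → [1, 3, 1, 8, 6, 2, 4]
arr[-1] = arr[-1]*arr[-1] = 4*4 = 16 → [1, 3, 1, 8, 6, 2, 16]
pop() removes 16 → [1, 3, 1, 8, 6, 2]
arr[3] = arr[0]+arr[-1] = 1+2 = 3 → [1, 3, 1, 3, 6, 2]
append arr[5]+arr[5] = 2+2 = 4 → [1, 3, 1, 3, 6, 2, 4]
arr[-2] = arr[1]*arr[-1] = 3*4 = 12 → [1, 3, 1, 3, 6, 12, 4]
arr[-1] = 9 → [1, 3, 1, 3, 6, 12, 9]
arr[0]-arr[-1] = 1-9 = -8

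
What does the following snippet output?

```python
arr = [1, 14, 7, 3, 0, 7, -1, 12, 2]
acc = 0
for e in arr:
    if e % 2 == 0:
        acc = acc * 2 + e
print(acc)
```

e=1: not even
e=14: even, acc = 0*2+14 = 14
e=7: not even
e=3: not even
e=0: even, acc = 14*2+0 = 28
e=7: not even
e=-1: not even
e=12: even, acc = 28*2+12 = 68
e=2: even, acc = 68*2+2 = 138

138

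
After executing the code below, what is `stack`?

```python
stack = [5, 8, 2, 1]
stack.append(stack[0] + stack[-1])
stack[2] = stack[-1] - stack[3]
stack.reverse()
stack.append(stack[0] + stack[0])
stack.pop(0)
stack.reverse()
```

append stack[0]+stack[-1] = 5+1 = 6 → [5, 8, 2, 1, 6]
stack[2] = stack[-1]-stack[3] = 6-1 = 5 → [5, 8, 5, 1, 6]
reverse → [6, 1, 5, 8, 5]
append stack[0]+stack[0] = 6+6 = 12 → [6, 1, 5, 8, 5, 12]
pop(0) removes 6 → [1, 5, 8, 5, 12]
reverse → [12, 5, 8, 5, 1]

[12, 5, 8, 5, 1]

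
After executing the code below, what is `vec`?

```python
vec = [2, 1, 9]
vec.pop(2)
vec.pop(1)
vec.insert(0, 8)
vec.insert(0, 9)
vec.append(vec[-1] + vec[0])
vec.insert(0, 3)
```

pop(2) removes 9 → [2, 1]
pop(1) removes 1 → [2]
insert 8 at 0 → [8, 2]
insert 9 at 0 → [9, 8, 2]
append vec[-1]+vec[0] = 2+9 = 11 → [9, 8, 2, 11]
insert 3 at 0 → [3, 9, 8, 2, 11]

[3, 9, 8, 2, 11]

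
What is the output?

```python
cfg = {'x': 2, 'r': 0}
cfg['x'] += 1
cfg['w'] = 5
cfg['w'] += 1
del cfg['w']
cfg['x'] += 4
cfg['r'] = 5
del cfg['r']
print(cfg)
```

cfg['x'] = 2+1 = 3 → {'x': 3, 'r': 0}
cfg['w'] = 5 → {'x': 3, 'r': 0, 'w': 5}
cfg['w'] = 5+1 = 6 → {'x': 3, 'r': 0, 'w': 6}
del 'w' → {'x': 3, 'r': 0}
cfg['x'] = 3+4 = 7 → {'x': 7, 'r': 0}
cfg['r'] = 5 → {'x': 7, 'r': 5}
del 'r' → {'x': 7}

{'x': 7}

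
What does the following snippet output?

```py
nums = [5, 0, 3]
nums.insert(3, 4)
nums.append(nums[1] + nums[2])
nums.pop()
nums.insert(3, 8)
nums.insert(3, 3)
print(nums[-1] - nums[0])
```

insert 4 at 3 → [5, 0, 3, 4]
append nums[1]+nums[2] = 0+3 = 3 → [5, 0, 3, 4, 3]
pop() removes 3 → [5, 0, 3, 4]
insert 8 at 3 → [5, 0, 3, 8, 4]
insert 3 at 3 → [5, 0, 3, 3, 8, 4]
nums[-1]-nums[0] = 4-5 = -1

-1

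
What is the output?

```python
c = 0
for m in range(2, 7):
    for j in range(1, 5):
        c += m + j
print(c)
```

130

m=2,j=1: c = 0+3 = 3
m=2,j=2: c = 3+4 = 7
m=2,j=3: c = 7+5 = 12
m=2,j=4: c = 12+6 = 18
m=3,j=1: c = 18+4 = 22
m=3,j=2: c = 22+5 = 27
m=3,j=3: c = 27+6 = 33
m=3,j=4: c = 33+7 = 40
m=4,j=1: c = 40+5 = 45
m=4,j=2: c = 45+6 = 51
m=4,j=3: c = 51+7 = 58
m=4,j=4: c = 58+8 = 66
m=5,j=1: c = 66+6 = 72
m=5,j=2: c = 72+7 = 79
m=5,j=3: c = 79+8 = 87
m=5,j=4: c = 87+9 = 96
m=6,j=1: c = 96+7 = 103
m=6,j=2: c = 103+8 = 111
m=6,j=3: c = 111+9 = 120
m=6,j=4: c = 120+10 = 130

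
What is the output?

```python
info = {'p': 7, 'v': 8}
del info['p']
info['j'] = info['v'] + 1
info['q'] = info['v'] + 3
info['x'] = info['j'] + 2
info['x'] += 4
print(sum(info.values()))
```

del 'p' → {'v': 8}
info['j'] = info['v']+1 = 9 → {'v': 8, 'j': 9}
info['q'] = info['v']+3 = 11 → {'v': 8, 'j': 9, 'q': 11}
info['x'] = info['j']+2 = 11 → {'v': 8, 'j': 9, 'q': 11, 'x': 11}
info['x'] = 11+4 = 15 → {'v': 8, 'j': 9, 'q': 11, 'x': 15}
sum of values = 43

43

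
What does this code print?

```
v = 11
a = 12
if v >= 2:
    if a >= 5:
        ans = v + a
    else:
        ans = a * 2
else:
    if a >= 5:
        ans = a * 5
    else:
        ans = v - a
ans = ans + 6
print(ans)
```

v=11, a=12
v >= 2 is True; a >= 5 is True
→ ans = v + a = 23
ans = 23+6 = 29

29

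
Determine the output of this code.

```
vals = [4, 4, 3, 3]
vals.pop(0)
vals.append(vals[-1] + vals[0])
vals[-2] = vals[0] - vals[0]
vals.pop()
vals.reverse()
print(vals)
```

[0, 3, 4]

pop(0) removes 4 → [4, 3, 3]
append vals[-1]+vals[0] = 3+4 = 7 → [4, 3, 3, 7]
vals[-2] = vals[0]-vals[0] = 4-4 = 0 → [4, 3, 0, 7]
pop() removes 7 → [4, 3, 0]
reverse → [0, 3, 4]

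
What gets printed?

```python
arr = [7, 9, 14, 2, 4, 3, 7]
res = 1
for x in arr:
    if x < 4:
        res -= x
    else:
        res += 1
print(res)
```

1

x=7: not <4, res = 1+1 = 2
x=9: not <4, res = 2+1 = 3
x=14: not <4, res = 3+1 = 4
x=2: <4, res = 4-2 = 2
x=4: not <4, res = 2+1 = 3
x=3: <4, res = 3-3 = 0
x=7: not <4, res = 0+1 = 1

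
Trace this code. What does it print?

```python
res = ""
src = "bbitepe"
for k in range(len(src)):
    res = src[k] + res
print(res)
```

epetibb

k=0: prepend 'b' → 'b'
k=1: prepend 'b' → 'bb'
k=2: prepend 'i' → 'ibb'
k=3: prepend 't' → 'tibb'
k=4: prepend 'e' → 'etibb'
k=5: prepend 'p' → 'petibb'
k=6: prepend 'e' → 'epetibb'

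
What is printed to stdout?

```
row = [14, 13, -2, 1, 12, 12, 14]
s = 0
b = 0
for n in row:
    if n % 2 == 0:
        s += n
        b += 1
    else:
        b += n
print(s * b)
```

950

n=14: even, s = 0+14 = 14; b=1
n=13: not even; b=14
n=-2: even, s = 14+(-2) = 12; b=15
n=1: not even; b=16
n=12: even, s = 12+12 = 24; b=17
n=12: even, s = 24+12 = 36; b=18
n=14: even, s = 36+14 = 50; b=19
s*b = 50*19 = 950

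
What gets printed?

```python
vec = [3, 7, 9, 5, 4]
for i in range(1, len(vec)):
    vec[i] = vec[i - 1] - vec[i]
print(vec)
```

i=1: vec[1] = 3-7 = -4 → [3, -4, 9, 5, 4]
i=2: vec[2] = (-4)-9 = -13 → [3, -4, -13, 5, 4]
i=3: vec[3] = (-13)-5 = -18 → [3, -4, -13, -18, 4]
i=4: vec[4] = (-18)-4 = -22 → [3, -4, -13, -18, -22]

[3, -4, -13, -18, -22]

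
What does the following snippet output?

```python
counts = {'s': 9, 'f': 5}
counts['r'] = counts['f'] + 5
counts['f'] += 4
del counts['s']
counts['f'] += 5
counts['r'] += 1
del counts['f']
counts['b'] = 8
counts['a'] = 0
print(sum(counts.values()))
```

19

counts['r'] = counts['f']+5 = 10 → {'s': 9, 'f': 5, 'r': 10}
counts['f'] = 5+4 = 9 → {'s': 9, 'f': 9, 'r': 10}
del 's' → {'f': 9, 'r': 10}
counts['f'] = 9+5 = 14 → {'f': 14, 'r': 10}
counts['r'] = 10+1 = 11 → {'f': 14, 'r': 11}
del 'f' → {'r': 11}
counts['b'] = 8 → {'r': 11, 'b': 8}
counts['a'] = 0 → {'r': 11, 'b': 8, 'a': 0}
sum of values = 19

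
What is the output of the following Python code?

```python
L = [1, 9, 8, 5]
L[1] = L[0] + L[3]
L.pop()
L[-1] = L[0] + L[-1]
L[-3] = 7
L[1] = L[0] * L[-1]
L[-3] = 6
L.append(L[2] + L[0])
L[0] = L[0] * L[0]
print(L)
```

L[1] = L[0]+L[3] = 1+5 = 6 → [1, 6, 8, 5]
pop() removes 5 → [1, 6, 8]
L[-1] = L[0]+L[-1] = 1+8 = 9 → [1, 6, 9]
L[-3] = 7 → [7, 6, 9]
L[1] = L[0]*L[-1] = 7*9 = 63 → [7, 63, 9]
L[-3] = 6 → [6, 63, 9]
append L[2]+L[0] = 9+6 = 15 → [6, 63, 9, 15]
L[0] = L[0]*L[0] = 6*6 = 36 → [36, 63, 9, 15]

[36, 63, 9, 15]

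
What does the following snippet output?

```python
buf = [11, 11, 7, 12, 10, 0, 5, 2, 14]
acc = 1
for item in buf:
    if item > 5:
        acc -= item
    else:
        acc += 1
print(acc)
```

-61

item=11: >5, acc = 1-11 = -10
item=11: >5, acc = (-10)-11 = -21
item=7: >5, acc = (-21)-7 = -28
item=12: >5, acc = (-28)-12 = -40
item=10: >5, acc = (-40)-10 = -50
item=0: not >5, acc = (-50)+1 = -49
item=5: not >5, acc = (-49)+1 = -48
item=2: not >5, acc = (-48)+1 = -47
item=14: >5, acc = (-47)-14 = -61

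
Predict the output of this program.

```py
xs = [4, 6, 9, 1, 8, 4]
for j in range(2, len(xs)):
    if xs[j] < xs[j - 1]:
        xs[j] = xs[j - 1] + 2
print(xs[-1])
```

15

j=2: 9>=6, unchanged → [4, 6, 9, 1, 8, 4]
j=3: 1<9, xs[3] = 9+2 = 11 → [4, 6, 9, 11, 8, 4]
j=4: 8<11, xs[4] = 11+2 = 13 → [4, 6, 9, 11, 13, 4]
j=5: 4<13, xs[5] = 13+2 = 15 → [4, 6, 9, 11, 13, 15]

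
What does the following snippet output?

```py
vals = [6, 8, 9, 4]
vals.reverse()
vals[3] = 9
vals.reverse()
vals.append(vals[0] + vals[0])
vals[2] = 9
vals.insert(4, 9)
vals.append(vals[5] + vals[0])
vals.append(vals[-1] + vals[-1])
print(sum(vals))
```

138

reverse → [4, 9, 8, 6]
vals[3] = 9 → [4, 9, 8, 9]
reverse → [9, 8, 9, 4]
append vals[0]+vals[0] = 9+9 = 18 → [9, 8, 9, 4, 18]
vals[2] = 9 → [9, 8, 9, 4, 18]
insert 9 at 4 → [9, 8, 9, 4, 9, 18]
append vals[5]+vals[0] = 18+9 = 27 → [9, 8, 9, 4, 9, 18, 27]
append vals[-1]+vals[-1] = 27+27 = 54 → [9, 8, 9, 4, 9, 18, 27, 54]
sum = 138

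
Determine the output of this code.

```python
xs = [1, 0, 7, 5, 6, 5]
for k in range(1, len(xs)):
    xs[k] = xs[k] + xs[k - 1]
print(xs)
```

k=1: xs[1] = 0+1 = 1 → [1, 1, 7, 5, 6, 5]
k=2: xs[2] = 7+1 = 8 → [1, 1, 8, 5, 6, 5]
k=3: xs[3] = 5+8 = 13 → [1, 1, 8, 13, 6, 5]
k=4: xs[4] = 6+13 = 19 → [1, 1, 8, 13, 19, 5]
k=5: xs[5] = 5+19 = 24 → [1, 1, 8, 13, 19, 24]

[1, 1, 8, 13, 19, 24]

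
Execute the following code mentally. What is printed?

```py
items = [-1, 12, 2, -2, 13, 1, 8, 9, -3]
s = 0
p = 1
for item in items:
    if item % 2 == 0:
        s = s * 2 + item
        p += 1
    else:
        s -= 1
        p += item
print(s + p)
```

110

item=-1: not even, s = 0-1 = -1; p=0
item=12: even, s = (-1)*2+12 = 10; p=1
item=2: even, s = 10*2+2 = 22; p=2
item=-2: even, s = 22*2+(-2) = 42; p=3
item=13: not even, s = 42-1 = 41; p=16
item=1: not even, s = 41-1 = 40; p=17
item=8: even, s = 40*2+8 = 88; p=18
item=9: not even, s = 88-1 = 87; p=27
item=-3: not even, s = 87-1 = 86; p=24
s+p = 86+24 = 110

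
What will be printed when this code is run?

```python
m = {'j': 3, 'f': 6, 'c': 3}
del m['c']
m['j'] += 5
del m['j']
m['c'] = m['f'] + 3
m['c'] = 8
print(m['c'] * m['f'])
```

del 'c' → {'j': 3, 'f': 6}
m['j'] = 3+5 = 8 → {'j': 8, 'f': 6}
del 'j' → {'f': 6}
m['c'] = m['f']+3 = 9 → {'f': 6, 'c': 9}
m['c'] = 8 → {'f': 6, 'c': 8}
m['c']*m['f'] = 8*6 = 48

48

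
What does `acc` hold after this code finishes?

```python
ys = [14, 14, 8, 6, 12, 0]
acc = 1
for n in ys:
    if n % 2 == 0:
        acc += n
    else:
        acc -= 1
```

55

n=14: even, acc = 1+14 = 15
n=14: even, acc = 15+14 = 29
n=8: even, acc = 29+8 = 37
n=6: even, acc = 37+6 = 43
n=12: even, acc = 43+12 = 55
n=0: even, acc = 55+0 = 55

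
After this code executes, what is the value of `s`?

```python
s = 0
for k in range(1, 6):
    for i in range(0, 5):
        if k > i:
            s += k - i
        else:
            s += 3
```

65

k=1,i=0: 1>0, s = 0+1 = 1
k=1,i=1: not 1>1, s = 1+3 = 4
k=1,i=2: not 1>2, s = 4+3 = 7
k=1,i=3: not 1>3, s = 7+3 = 10
k=1,i=4: not 1>4, s = 10+3 = 13
k=2,i=0: 2>0, s = 13+2 = 15
k=2,i=1: 2>1, s = 15+1 = 16
k=2,i=2: not 2>2, s = 16+3 = 19
k=2,i=3: not 2>3, s = 19+3 = 22
k=2,i=4: not 2>4, s = 22+3 = 25
k=3,i=0: 3>0, s = 25+3 = 28
k=3,i=1: 3>1, s = 28+2 = 30
k=3,i=2: 3>2, s = 30+1 = 31
k=3,i=3: not 3>3, s = 31+3 = 34
k=3,i=4: not 3>4, s = 34+3 = 37
k=4,i=0: 4>0, s = 37+4 = 41
k=4,i=1: 4>1, s = 41+3 = 44
k=4,i=2: 4>2, s = 44+2 = 46
k=4,i=3: 4>3, s = 46+1 = 47
k=4,i=4: not 4>4, s = 47+3 = 50
k=5,i=0: 5>0, s = 50+5 = 55
k=5,i=1: 5>1, s = 55+4 = 59
k=5,i=2: 5>2, s = 59+3 = 62
k=5,i=3: 5>3, s = 62+2 = 64
k=5,i=4: 5>4, s = 64+1 = 65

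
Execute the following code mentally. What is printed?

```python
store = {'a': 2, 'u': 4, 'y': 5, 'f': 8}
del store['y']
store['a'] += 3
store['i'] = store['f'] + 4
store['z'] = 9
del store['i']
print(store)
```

del 'y' → {'a': 2, 'u': 4, 'f': 8}
store['a'] = 2+3 = 5 → {'a': 5, 'u': 4, 'f': 8}
store['i'] = store['f']+4 = 12 → {'a': 5, 'u': 4, 'f': 8, 'i': 12}
store['z'] = 9 → {'a': 5, 'u': 4, 'f': 8, 'i': 12, 'z': 9}
del 'i' → {'a': 5, 'u': 4, 'f': 8, 'z': 9}

{'a': 5, 'u': 4, 'f': 8, 'z': 9}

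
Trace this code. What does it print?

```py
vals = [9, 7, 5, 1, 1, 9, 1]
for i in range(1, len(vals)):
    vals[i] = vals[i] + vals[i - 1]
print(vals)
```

i=1: vals[1] = 7+9 = 16 → [9, 16, 5, 1, 1, 9, 1]
i=2: vals[2] = 5+16 = 21 → [9, 16, 21, 1, 1, 9, 1]
i=3: vals[3] = 1+21 = 22 → [9, 16, 21, 22, 1, 9, 1]
i=4: vals[4] = 1+22 = 23 → [9, 16, 21, 22, 23, 9, 1]
i=5: vals[5] = 9+23 = 32 → [9, 16, 21, 22, 23, 32, 1]
i=6: vals[6] = 1+32 = 33 → [9, 16, 21, 22, 23, 32, 33]

[9, 16, 21, 22, 23, 32, 33]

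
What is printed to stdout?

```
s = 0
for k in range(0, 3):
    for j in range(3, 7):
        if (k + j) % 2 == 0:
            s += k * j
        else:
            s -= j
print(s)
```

2

k=0,j=3: odd sum, s = 0-3 = -3
k=0,j=4: even sum, s = (-3)+0 = -3
k=0,j=5: odd sum, s = (-3)-5 = -8
k=0,j=6: even sum, s = (-8)+0 = -8
k=1,j=3: even sum, s = (-8)+3 = -5
k=1,j=4: odd sum, s = (-5)-4 = -9
k=1,j=5: even sum, s = (-9)+5 = -4
k=1,j=6: odd sum, s = (-4)-6 = -10
k=2,j=3: odd sum, s = (-10)-3 = -13
k=2,j=4: even sum, s = (-13)+8 = -5
k=2,j=5: odd sum, s = (-5)-5 = -10
k=2,j=6: even sum, s = (-10)+12 = 2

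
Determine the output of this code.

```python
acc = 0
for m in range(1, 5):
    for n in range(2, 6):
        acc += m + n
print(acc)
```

m=1,n=2: acc = 0+3 = 3
m=1,n=3: acc = 3+4 = 7
m=1,n=4: acc = 7+5 = 12
m=1,n=5: acc = 12+6 = 18
m=2,n=2: acc = 18+4 = 22
m=2,n=3: acc = 22+5 = 27
m=2,n=4: acc = 27+6 = 33
m=2,n=5: acc = 33+7 = 40
m=3,n=2: acc = 40+5 = 45
m=3,n=3: acc = 45+6 = 51
m=3,n=4: acc = 51+7 = 58
m=3,n=5: acc = 58+8 = 66
m=4,n=2: acc = 66+6 = 72
m=4,n=3: acc = 72+7 = 79
m=4,n=4: acc = 79+8 = 87
m=4,n=5: acc = 87+9 = 96

96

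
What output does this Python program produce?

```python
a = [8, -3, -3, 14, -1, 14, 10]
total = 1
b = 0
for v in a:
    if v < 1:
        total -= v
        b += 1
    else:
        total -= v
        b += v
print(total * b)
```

-1862

v=8: not <1, total = 1-8 = -7; b=8
v=-3: <1, total = (-7)-(-3) = -4; b=9
v=-3: <1, total = (-4)-(-3) = -1; b=10
v=14: not <1, total = (-1)-14 = -15; b=24
v=-1: <1, total = (-15)-(-1) = -14; b=25
v=14: not <1, total = (-14)-14 = -28; b=39
v=10: not <1, total = (-28)-10 = -38; b=49
total*b = (-38)*49 = -1862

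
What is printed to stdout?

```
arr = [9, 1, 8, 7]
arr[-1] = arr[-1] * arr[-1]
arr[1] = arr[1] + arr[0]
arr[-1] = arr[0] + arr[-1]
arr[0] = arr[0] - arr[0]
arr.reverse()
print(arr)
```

arr[-1] = arr[-1]*arr[-1] = 7*7 = 49 → [9, 1, 8, 49]
arr[1] = arr[1]+arr[0] = 1+9 = 10 → [9, 10, 8, 49]
arr[-1] = arr[0]+arr[-1] = 9+49 = 58 → [9, 10, 8, 58]
arr[0] = arr[0]-arr[0] = 9-9 = 0 → [0, 10, 8, 58]
reverse → [58, 8, 10, 0]

[58, 8, 10, 0]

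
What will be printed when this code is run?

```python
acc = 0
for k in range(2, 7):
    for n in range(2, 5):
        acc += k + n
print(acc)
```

k=2,n=2: acc = 0+4 = 4
k=2,n=3: acc = 4+5 = 9
k=2,n=4: acc = 9+6 = 15
k=3,n=2: acc = 15+5 = 20
k=3,n=3: acc = 20+6 = 26
k=3,n=4: acc = 26+7 = 33
k=4,n=2: acc = 33+6 = 39
k=4,n=3: acc = 39+7 = 46
k=4,n=4: acc = 46+8 = 54
k=5,n=2: acc = 54+7 = 61
k=5,n=3: acc = 61+8 = 69
k=5,n=4: acc = 69+9 = 78
k=6,n=2: acc = 78+8 = 86
k=6,n=3: acc = 86+9 = 95
k=6,n=4: acc = 95+10 = 105

105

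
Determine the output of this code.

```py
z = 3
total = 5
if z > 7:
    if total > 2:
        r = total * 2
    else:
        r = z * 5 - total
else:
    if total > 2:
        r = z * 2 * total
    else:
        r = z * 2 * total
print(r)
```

30

z=3, total=5
z > 7 is False; total > 2 is True
→ r = z * 2 * total = 30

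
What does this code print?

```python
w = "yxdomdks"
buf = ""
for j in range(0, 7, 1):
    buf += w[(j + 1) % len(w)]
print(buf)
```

xdomdks

j=0: add w[1]='x' → 'x'
j=1: add w[2]='d' → 'xd'
j=2: add w[3]='o' → 'xdo'
j=3: add w[4]='m' → 'xdom'
j=4: add w[5]='d' → 'xdomd'
j=5: add w[6]='k' → 'xdomdk'
j=6: add w[7]='s' → 'xdomdks'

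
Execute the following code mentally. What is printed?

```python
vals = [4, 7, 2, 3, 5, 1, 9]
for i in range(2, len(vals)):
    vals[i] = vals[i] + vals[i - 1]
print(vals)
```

[4, 7, 9, 12, 17, 18, 27]

i=2: vals[2] = 2+7 = 9 → [4, 7, 9, 3, 5, 1, 9]
i=3: vals[3] = 3+9 = 12 → [4, 7, 9, 12, 5, 1, 9]
i=4: vals[4] = 5+12 = 17 → [4, 7, 9, 12, 17, 1, 9]
i=5: vals[5] = 1+17 = 18 → [4, 7, 9, 12, 17, 18, 9]
i=6: vals[6] = 9+18 = 27 → [4, 7, 9, 12, 17, 18, 27]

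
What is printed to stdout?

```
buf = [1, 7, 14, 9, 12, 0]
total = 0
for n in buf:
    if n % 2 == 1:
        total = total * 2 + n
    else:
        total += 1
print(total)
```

31

n=1: odd, total = 0*2+1 = 1
n=7: odd, total = 1*2+7 = 9
n=14: not odd, total = 9+1 = 10
n=9: odd, total = 10*2+9 = 29
n=12: not odd, total = 29+1 = 30
n=0: not odd, total = 30+1 = 31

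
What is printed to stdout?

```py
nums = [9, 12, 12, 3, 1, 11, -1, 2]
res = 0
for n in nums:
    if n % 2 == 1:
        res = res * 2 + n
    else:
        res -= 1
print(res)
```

160

n=9: odd, res = 0*2+9 = 9
n=12: not odd, res = 9-1 = 8
n=12: not odd, res = 8-1 = 7
n=3: odd, res = 7*2+3 = 17
n=1: odd, res = 17*2+1 = 35
n=11: odd, res = 35*2+11 = 81
n=-1: odd, res = 81*2+(-1) = 161
n=2: not odd, res = 161-1 = 160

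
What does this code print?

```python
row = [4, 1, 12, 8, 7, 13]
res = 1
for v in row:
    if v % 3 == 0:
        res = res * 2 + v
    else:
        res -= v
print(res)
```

v=4: not %3==0, res = 1-4 = -3
v=1: not %3==0, res = (-3)-1 = -4
v=12: %3==0, res = (-4)*2+12 = 4
v=8: not %3==0, res = 4-8 = -4
v=7: not %3==0, res = (-4)-7 = -11
v=13: not %3==0, res = (-11)-13 = -24

-24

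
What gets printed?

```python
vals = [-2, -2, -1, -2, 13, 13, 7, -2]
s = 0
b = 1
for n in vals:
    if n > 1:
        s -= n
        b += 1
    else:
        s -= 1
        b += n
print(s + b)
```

-43

n=-2: not >1, s = 0-1 = -1; b=-1
n=-2: not >1, s = (-1)-1 = -2; b=-3
n=-1: not >1, s = (-2)-1 = -3; b=-4
n=-2: not >1, s = (-3)-1 = -4; b=-6
n=13: >1, s = (-4)-13 = -17; b=-5
n=13: >1, s = (-17)-13 = -30; b=-4
n=7: >1, s = (-30)-7 = -37; b=-3
n=-2: not >1, s = (-37)-1 = -38; b=-5
s+b = (-38)+(-5) = -43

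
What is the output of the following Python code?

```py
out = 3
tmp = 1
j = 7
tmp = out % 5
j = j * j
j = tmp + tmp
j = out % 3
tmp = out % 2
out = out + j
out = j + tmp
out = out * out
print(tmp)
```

tmp = 3%5 = 3
j = 7*7 = 49
j = 3+3 = 6
j = 3%3 = 0
tmp = 3%2 = 1
out = 3+0 = 3
out = 0+1 = 1
out = 1*1 = 1

1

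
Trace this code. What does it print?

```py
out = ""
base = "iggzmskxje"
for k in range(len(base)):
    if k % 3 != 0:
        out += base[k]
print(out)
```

ggmsxj

k=0: skip
k=1: add 'g' → 'g'
k=2: add 'g' → 'gg'
k=3: skip
k=4: add 'm' → 'ggm'
k=5: add 's' → 'ggms'
k=6: skip
k=7: add 'x' → 'ggmsx'
k=8: add 'j' → 'ggmsxj'
k=9: skip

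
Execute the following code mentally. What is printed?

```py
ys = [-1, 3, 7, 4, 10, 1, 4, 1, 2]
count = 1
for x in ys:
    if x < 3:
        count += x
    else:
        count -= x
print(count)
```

x=-1: <3, count = 1+(-1) = 0
x=3: not <3, count = 0-3 = -3
x=7: not <3, count = (-3)-7 = -10
x=4: not <3, count = (-10)-4 = -14
x=10: not <3, count = (-14)-10 = -24
x=1: <3, count = (-24)+1 = -23
x=4: not <3, count = (-23)-4 = -27
x=1: <3, count = (-27)+1 = -26
x=2: <3, count = (-26)+2 = -24

-24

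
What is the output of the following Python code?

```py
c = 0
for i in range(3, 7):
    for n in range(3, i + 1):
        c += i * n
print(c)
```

205

i=3,n=3: c = 0+9 = 9
i=4,n=3: c = 9+12 = 21
i=4,n=4: c = 21+16 = 37
i=5,n=3: c = 37+15 = 52
i=5,n=4: c = 52+20 = 72
i=5,n=5: c = 72+25 = 97
i=6,n=3: c = 97+18 = 115
i=6,n=4: c = 115+24 = 139
i=6,n=5: c = 139+30 = 169
i=6,n=6: c = 169+36 = 205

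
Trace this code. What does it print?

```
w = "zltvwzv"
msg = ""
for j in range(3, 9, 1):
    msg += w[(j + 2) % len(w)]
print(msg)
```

zvzltv

j=3: add w[5]='z' → 'z'
j=4: add w[6]='v' → 'zv'
j=5: add w[0]='z' → 'zvz'
j=6: add w[1]='l' → 'zvzl'
j=7: add w[2]='t' → 'zvzlt'
j=8: add w[3]='v' → 'zvzltv'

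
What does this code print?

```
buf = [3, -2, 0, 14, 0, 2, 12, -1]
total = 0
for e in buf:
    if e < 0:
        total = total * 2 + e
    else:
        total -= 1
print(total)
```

e=3: not <0, total = 0-1 = -1
e=-2: <0, total = (-1)*2+(-2) = -4
e=0: not <0, total = (-4)-1 = -5
e=14: not <0, total = (-5)-1 = -6
e=0: not <0, total = (-6)-1 = -7
e=2: not <0, total = (-7)-1 = -8
e=12: not <0, total = (-8)-1 = -9
e=-1: <0, total = (-9)*2+(-1) = -19

-19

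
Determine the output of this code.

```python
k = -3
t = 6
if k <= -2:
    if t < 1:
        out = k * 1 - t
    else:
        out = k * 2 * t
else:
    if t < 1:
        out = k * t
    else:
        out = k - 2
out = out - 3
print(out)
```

k=-3, t=6
k <= -2 is True; t < 1 is False
→ out = k * 2 * t = -36
out = (-36)-3 = -39

-39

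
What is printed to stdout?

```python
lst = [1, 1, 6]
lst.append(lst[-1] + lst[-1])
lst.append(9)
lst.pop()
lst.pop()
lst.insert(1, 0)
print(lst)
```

append lst[-1]+lst[-1] = 6+6 = 12 → [1, 1, 6, 12]
append 9 → [1, 1, 6, 12, 9]
pop() removes 9 → [1, 1, 6, 12]
pop() removes 12 → [1, 1, 6]
insert 0 at 1 → [1, 0, 1, 6]

[1, 0, 1, 6]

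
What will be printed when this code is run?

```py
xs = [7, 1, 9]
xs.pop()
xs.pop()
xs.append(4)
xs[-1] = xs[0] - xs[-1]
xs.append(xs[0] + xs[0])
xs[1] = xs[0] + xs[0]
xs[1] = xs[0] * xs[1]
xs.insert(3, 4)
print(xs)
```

pop() removes 9 → [7, 1]
pop() removes 1 → [7]
append 4 → [7, 4]
xs[-1] = xs[0]-xs[-1] = 7-4 = 3 → [7, 3]
append xs[0]+xs[0] = 7+7 = 14 → [7, 3, 14]
xs[1] = xs[0]+xs[0] = 7+7 = 14 → [7, 14, 14]
xs[1] = xs[0]*xs[1] = 7*14 = 98 → [7, 98, 14]
insert 4 at 3 → [7, 98, 14, 4]

[7, 98, 14, 4]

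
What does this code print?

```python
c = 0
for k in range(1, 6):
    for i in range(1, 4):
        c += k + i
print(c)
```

75

k=1,i=1: c = 0+2 = 2
k=1,i=2: c = 2+3 = 5
k=1,i=3: c = 5+4 = 9
k=2,i=1: c = 9+3 = 12
k=2,i=2: c = 12+4 = 16
k=2,i=3: c = 16+5 = 21
k=3,i=1: c = 21+4 = 25
k=3,i=2: c = 25+5 = 30
k=3,i=3: c = 30+6 = 36
k=4,i=1: c = 36+5 = 41
k=4,i=2: c = 41+6 = 47
k=4,i=3: c = 47+7 = 54
k=5,i=1: c = 54+6 = 60
k=5,i=2: c = 60+7 = 67
k=5,i=3: c = 67+8 = 75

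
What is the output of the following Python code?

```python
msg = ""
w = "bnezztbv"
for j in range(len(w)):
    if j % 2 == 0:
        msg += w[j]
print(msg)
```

bezb

j=0: add 'b' → 'b'
j=1: skip
j=2: add 'e' → 'be'
j=3: skip
j=4: add 'z' → 'bez'
j=5: skip
j=6: add 'b' → 'bezb'
j=7: skip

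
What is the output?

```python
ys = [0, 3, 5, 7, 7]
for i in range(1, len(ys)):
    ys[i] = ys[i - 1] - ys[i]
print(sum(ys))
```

-48

i=1: ys[1] = 0-3 = -3 → [0, -3, 5, 7, 7]
i=2: ys[2] = (-3)-5 = -8 → [0, -3, -8, 7, 7]
i=3: ys[3] = (-8)-7 = -15 → [0, -3, -8, -15, 7]
i=4: ys[4] = (-15)-7 = -22 → [0, -3, -8, -15, -22]
sum = -48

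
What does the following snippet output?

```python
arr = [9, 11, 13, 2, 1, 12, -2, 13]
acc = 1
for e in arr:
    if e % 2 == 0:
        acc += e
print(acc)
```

13

e=9: not even
e=11: not even
e=13: not even
e=2: even, acc = 1+2 = 3
e=1: not even
e=12: even, acc = 3+12 = 15
e=-2: even, acc = 15+(-2) = 13
e=13: not even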